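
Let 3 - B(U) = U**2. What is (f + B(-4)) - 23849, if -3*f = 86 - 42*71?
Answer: -68690/3 ≈ -22897.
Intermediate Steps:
f = 2896/3 (f = -(86 - 42*71)/3 = -(86 - 2982)/3 = -1/3*(-2896) = 2896/3 ≈ 965.33)
B(U) = 3 - U**2
(f + B(-4)) - 23849 = (2896/3 + (3 - 1*(-4)**2)) - 23849 = (2896/3 + (3 - 1*16)) - 23849 = (2896/3 + (3 - 16)) - 23849 = (2896/3 - 13) - 23849 = 2857/3 - 23849 = -68690/3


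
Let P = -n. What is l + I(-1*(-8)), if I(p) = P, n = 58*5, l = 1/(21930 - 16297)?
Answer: -1633569/5633 ≈ -290.00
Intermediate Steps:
l = 1/5633 ≈ 0.00017753
n = 290
P = -290 (P = -1*290 = -290)
I(p) = -290
l + I(-1*(-8)) = 1/5633 - 290 = -1633569/5633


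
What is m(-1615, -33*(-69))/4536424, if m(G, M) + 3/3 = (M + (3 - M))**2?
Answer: 1/567053 ≈ 1.7635e-6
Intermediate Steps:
m(G, M) = 8 (m(G, M) = -1 + (M + (3 - M))**2 = -1 + 3**2 = -1 + 9 = 8)
m(-1615, -33*(-69))/4536424 = 8/4536424 = 8*(1/4536424) = 1/567053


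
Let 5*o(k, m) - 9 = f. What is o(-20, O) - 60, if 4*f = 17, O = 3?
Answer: -1147/20 ≈ -57.350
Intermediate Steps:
f = 17/4 (f = (¼)*17 = 17/4 ≈ 4.2500)
o(k, m) = 53/20 (o(k, m) = 9/5 + (⅕)*(17/4) = 9/5 + 17/20 = 53/20)
o(-20, O) - 60 = 53/20 - 60 = -1147/20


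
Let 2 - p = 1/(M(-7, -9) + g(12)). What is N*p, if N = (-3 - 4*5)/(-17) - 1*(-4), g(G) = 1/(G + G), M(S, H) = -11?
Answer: 50050/4471 ≈ 11.194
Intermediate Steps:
g(G) = 1/(2*G)
p = 550/263 (p = 2 - 1/(-11 + (½)/12) = 2 - 1/(-11 + (½)*(1/12)) = 2 - 1/(-11 + 1/24) = 2 - 1/(-263/24) = 2 - 1*(-24/263) = 2 + 24/263 = 550/263 ≈ 2.0913)
N = 91/17 (N = (-3 - 20)*(-1/17) + 4 = -23*(-1/17) + 4 = 23/17 + 4 = 91/17 ≈ 5.3529)
N*p = (91/17)*(550/263) = 50050/4471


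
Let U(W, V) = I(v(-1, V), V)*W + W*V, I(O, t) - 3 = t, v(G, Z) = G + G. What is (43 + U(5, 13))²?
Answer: 35344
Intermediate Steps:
v(G, Z) = 2*G
I(O, t) = 3 + t
U(W, V) = V*W + W*(3 + V) (U(W, V) = (3 + V)*W + W*V = W*(3 + V) + V*W = V*W + W*(3 + V))
(43 + U(5, 13))² = (43 + 5*(3 + 2*13))² = (43 + 5*(3 + 26))² = (43 + 5*29)² = (43 + 145)² = 188² = 35344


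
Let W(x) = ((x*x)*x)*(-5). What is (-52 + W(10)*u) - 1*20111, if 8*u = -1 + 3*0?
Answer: -19538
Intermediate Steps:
W(x) = -5*x**3 (W(x) = (x**2*x)*(-5) = x**3*(-5) = -5*x**3)
u = -1/8 (u = (-1 + 3*0)/8 = (-1 + 0)/8 = (1/8)*(-1) = -1/8 ≈ -0.12500)
(-52 + W(10)*u) - 1*20111 = (-52 - 5*10**3*(-1/8)) - 1*20111 = (-52 - 5*1000*(-1/8)) - 20111 = (-52 - 5000*(-1/8)) - 20111 = (-52 + 625) - 20111 = 573 - 20111 = -19538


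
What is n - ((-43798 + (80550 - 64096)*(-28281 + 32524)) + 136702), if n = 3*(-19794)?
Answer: -69966608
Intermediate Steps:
n = -59382
n - ((-43798 + (80550 - 64096)*(-28281 + 32524)) + 136702) = -59382 - ((-43798 + (80550 - 64096)*(-28281 + 32524)) + 136702) = -59382 - ((-43798 + 16454*4243) + 136702) = -59382 - ((-43798 + 69814322) + 136702) = -59382 - (69770524 + 136702) = -59382 - 1*69907226 = -59382 - 69907226 = -69966608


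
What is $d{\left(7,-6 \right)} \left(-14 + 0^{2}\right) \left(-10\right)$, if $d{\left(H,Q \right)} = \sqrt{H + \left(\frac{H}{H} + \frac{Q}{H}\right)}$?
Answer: $100 \sqrt{14} \approx 374.17$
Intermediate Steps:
$d{\left(H,Q \right)} = \sqrt{1 + H + \frac{Q}{H}}$ ($d{\left(H,Q \right)} = \sqrt{H + \left(1 + \frac{Q}{H}\right)} = \sqrt{1 + H + \frac{Q}{H}}$)
$d{\left(7,-6 \right)} \left(-14 + 0^{2}\right) \left(-10\right) = \sqrt{1 + 7 - \frac{6}{7}} \left(-14 + 0^{2}\right) \left(-10\right) = \sqrt{1 + 7 - \frac{6}{7}} \left(-14 + 0\right) \left(-10\right) = \sqrt{1 + 7 - \frac{6}{7}} \left(-14\right) \left(-10\right) = \sqrt{\frac{50}{7}} \left(-14\right) \left(-10\right) = \frac{5 \sqrt{14}}{7} \left(-14\right) \left(-10\right) = - 10 \sqrt{14} \left(-10\right) = 100 \sqrt{14}$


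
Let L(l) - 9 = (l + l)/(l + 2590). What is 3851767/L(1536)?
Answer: 7946195321/20103 ≈ 3.9527e+5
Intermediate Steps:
L(l) = 9 + 2*l/(2590 + l) (L(l) = 9 + (l + l)/(l + 2590) = 9 + (2*l)/(2590 + l) = 9 + 2*l/(2590 + l))
3851767/L(1536) = 3851767/(((23310 + 11*1536)/(2590 + 1536))) = 3851767/(((23310 + 16896)/4126)) = 3851767/(((1/4126)*40206)) = 3851767/(20103/2063) = 3851767*(2063/20103) = 7946195321/20103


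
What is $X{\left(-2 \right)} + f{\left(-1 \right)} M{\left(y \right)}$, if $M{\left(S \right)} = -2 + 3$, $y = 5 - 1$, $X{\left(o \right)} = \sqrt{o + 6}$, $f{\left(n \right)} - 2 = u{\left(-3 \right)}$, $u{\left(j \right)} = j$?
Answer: $1$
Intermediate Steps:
$f{\left(n \right)} = -1$ ($f{\left(n \right)} = 2 - 3 = -1$)
$X{\left(o \right)} = \sqrt{6 + o}$
$y = 4$
$M{\left(S \right)} = 1$
$X{\left(-2 \right)} + f{\left(-1 \right)} M{\left(y \right)} = \sqrt{6 - 2} - 1 = \sqrt{4} - 1 = 2 - 1 = 1$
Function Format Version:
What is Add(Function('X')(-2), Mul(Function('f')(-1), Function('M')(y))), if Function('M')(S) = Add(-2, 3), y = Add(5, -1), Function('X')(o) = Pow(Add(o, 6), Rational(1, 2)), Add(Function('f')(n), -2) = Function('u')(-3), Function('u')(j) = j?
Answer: 1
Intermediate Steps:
Function('f')(n) = -1 (Function('f')(n) = Add(2, -3) = -1)
Function('X')(o) = Pow(Add(6, o), Rational(1, 2))
y = 4
Function('M')(S) = 1
Add(Function('X')(-2), Mul(Function('f')(-1), Function('M')(y))) = Add(Pow(Add(6, -2), Rational(1, 2)), Mul(-1, 1)) = Add(Pow(4, Rational(1, 2)), -1) = Add(2, -1) = 1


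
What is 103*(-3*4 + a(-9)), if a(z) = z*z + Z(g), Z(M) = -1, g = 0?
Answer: 7004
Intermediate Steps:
a(z) = -1 + z² (a(z) = z*z - 1 = z² - 1 = -1 + z²)
103*(-3*4 + a(-9)) = 103*(-3*4 + (-1 + (-9)²)) = 103*(-12 + (-1 + 81)) = 103*(-12 + 80) = 103*68 = 7004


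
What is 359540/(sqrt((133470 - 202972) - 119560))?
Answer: -179770*I*sqrt(189062)/94531 ≈ -826.88*I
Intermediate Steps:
359540/(sqrt((133470 - 202972) - 119560)) = 359540/(sqrt(-69502 - 119560)) = 359540/(sqrt(-189062)) = 359540/((I*sqrt(189062))) = 359540*(-I*sqrt(189062)/189062) = -179770*I*sqrt(189062)/94531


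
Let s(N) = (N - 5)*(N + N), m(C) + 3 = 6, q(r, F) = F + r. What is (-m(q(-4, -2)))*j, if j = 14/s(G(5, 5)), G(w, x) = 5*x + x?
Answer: -7/250 ≈ -0.028000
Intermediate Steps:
m(C) = 3 (m(C) = -3 + 6 = 3)
G(w, x) = 6*x
s(N) = 2*N*(-5 + N) (s(N) = (-5 + N)*(2*N) = 2*N*(-5 + N))
j = 7/750 (j = 14/((2*(6*5)*(-5 + 6*5))) = 14/((2*30*(-5 + 30))) = 14/((2*30*25)) = 14/1500 = 14*(1/1500) = 7/750 ≈ 0.0093333)
(-m(q(-4, -2)))*j = -1*3*(7/750) = -3*7/750 = -7/250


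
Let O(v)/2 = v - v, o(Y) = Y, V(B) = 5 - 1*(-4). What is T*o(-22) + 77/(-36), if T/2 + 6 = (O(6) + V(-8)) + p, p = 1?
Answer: -6413/36 ≈ -178.14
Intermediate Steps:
V(B) = 9 (V(B) = 5 + 4 = 9)
O(v) = 0 (O(v) = 2*(v - v) = 2*0 = 0)
T = 8 (T = -12 + 2*((0 + 9) + 1) = -12 + 2*(9 + 1) = -12 + 2*10 = -12 + 20 = 8)
T*o(-22) + 77/(-36) = 8*(-22) + 77/(-36) = -176 + 77*(-1/36) = -176 - 77/36 = -6413/36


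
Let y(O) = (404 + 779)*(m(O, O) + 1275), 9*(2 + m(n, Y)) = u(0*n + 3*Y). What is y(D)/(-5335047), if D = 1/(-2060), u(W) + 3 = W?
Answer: -3101462819/10990196820 ≈ -0.28220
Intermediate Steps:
u(W) = -3 + W
m(n, Y) = -7/3 + Y/3 (m(n, Y) = -2 + (-3 + (0*n + 3*Y))/9 = -2 + (-3 + (0 + 3*Y))/9 = -2 + (-3 + 3*Y)/9 = -2 + (-1/3 + Y/3) = -7/3 + Y/3)
D = -1/2060 ≈ -0.00048544
y(O) = 4516694/3 + 1183*O/3 (y(O) = (404 + 779)*((-7/3 + O/3) + 1275) = 1183*(3818/3 + O/3) = 4516694/3 + 1183*O/3)
y(D)/(-5335047) = (4516694/3 + (1183/3)*(-1/2060))/(-5335047) = (4516694/3 - 1183/6180)*(-1/5335047) = (3101462819/2060)*(-1/5335047) = -3101462819/10990196820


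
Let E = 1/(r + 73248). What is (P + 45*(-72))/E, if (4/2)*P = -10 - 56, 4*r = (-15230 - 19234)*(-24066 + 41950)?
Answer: 504092063808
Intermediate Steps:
r = -154088544 (r = ((-15230 - 19234)*(-24066 + 41950))/4 = (-34464*17884)/4 = (¼)*(-616354176) = -154088544)
E = -1/154015296 (E = 1/(-154088544 + 73248) = 1/(-154015296) = -1/154015296 ≈ -6.4929e-9)
P = -33 (P = (-10 - 56)/2 = (½)*(-66) = -33)
(P + 45*(-72))/E = (-33 + 45*(-72))/(-1/154015296) = (-33 - 3240)*(-154015296) = -3273*(-154015296) = 504092063808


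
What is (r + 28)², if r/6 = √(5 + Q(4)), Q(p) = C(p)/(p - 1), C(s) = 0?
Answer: 964 + 336*√5 ≈ 1715.3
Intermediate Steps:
Q(p) = 0 (Q(p) = 0/(p - 1) = 0/(-1 + p) = 0)
r = 6*√5 (r = 6*√(5 + 0) = 6*√5 ≈ 13.416)
(r + 28)² = (6*√5 + 28)² = (28 + 6*√5)²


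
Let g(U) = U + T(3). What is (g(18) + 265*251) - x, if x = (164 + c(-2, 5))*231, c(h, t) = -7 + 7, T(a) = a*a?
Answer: 28658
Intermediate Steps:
T(a) = a²
c(h, t) = 0
g(U) = 9 + U (g(U) = U + 3² = U + 9 = 9 + U)
x = 37884 (x = (164 + 0)*231 = 164*231 = 37884)
(g(18) + 265*251) - x = ((9 + 18) + 265*251) - 1*37884 = (27 + 66515) - 37884 = 66542 - 37884 = 28658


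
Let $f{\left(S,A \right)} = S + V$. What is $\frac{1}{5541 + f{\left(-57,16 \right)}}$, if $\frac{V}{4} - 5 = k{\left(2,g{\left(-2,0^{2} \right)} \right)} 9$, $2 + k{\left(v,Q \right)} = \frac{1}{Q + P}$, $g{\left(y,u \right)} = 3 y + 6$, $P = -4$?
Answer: $\frac{1}{5423} \approx 0.0001844$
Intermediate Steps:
$g{\left(y,u \right)} = 6 + 3 y$
$k{\left(v,Q \right)} = -2 + \frac{1}{-4 + Q}$ ($k{\left(v,Q \right)} = -2 + \frac{1}{Q - 4} = -2 + \frac{1}{-4 + Q}$)
$V = -61$ ($V = 20 + 4 \frac{9 - 2 \left(6 + 3 \left(-2\right)\right)}{-4 + \left(6 + 3 \left(-2\right)\right)} 9 = 20 + 4 \frac{9 - 2 \left(6 - 6\right)}{-4 + \left(6 - 6\right)} 9 = 20 + 4 \frac{9 - 0}{-4 + 0} \cdot 9 = 20 + 4 \frac{9 + 0}{-4} \cdot 9 = 20 + 4 \left(- \frac{1}{4}\right) 9 \cdot 9 = 20 + 4 \left(\left(- \frac{9}{4}\right) 9\right) = 20 + 4 \left(- \frac{81}{4}\right) = 20 - 81 = -61$)
$f{\left(S,A \right)} = -61 + S$ ($f{\left(S,A \right)} = S - 61 = -61 + S$)
$\frac{1}{5541 + f{\left(-57,16 \right)}} = \frac{1}{5541 - 118} = \frac{1}{5423}$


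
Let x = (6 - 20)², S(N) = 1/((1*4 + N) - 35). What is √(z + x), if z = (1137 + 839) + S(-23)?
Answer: √703722/18 ≈ 46.604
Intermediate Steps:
S(N) = 1/(-31 + N) (S(N) = 1/((4 + N) - 35) = 1/(-31 + N))
x = 196 (x = (-14)² = 196)
z = 106703/54 (z = (1137 + 839) + 1/(-31 - 23) = 1976 + 1/(-54) = 1976 - 1/54 = 106703/54 ≈ 1976.0)
√(z + x) = √(106703/54 + 196) = √(117287/54) = √703722/18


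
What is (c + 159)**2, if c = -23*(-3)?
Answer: 51984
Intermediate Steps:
c = 69
(c + 159)**2 = (69 + 159)**2 = 228**2 = 51984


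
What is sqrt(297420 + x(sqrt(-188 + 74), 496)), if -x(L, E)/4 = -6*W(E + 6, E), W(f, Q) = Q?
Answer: 2*sqrt(77331) ≈ 556.17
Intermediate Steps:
x(L, E) = 24*E (x(L, E) = -(-24)*E = 24*E)
sqrt(297420 + x(sqrt(-188 + 74), 496)) = sqrt(297420 + 24*496) = sqrt(297420 + 11904) = sqrt(309324) = 2*sqrt(77331)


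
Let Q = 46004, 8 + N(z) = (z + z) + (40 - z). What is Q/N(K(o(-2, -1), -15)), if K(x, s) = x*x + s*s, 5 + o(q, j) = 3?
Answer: 46004/261 ≈ 176.26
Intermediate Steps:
o(q, j) = -2 (o(q, j) = -5 + 3 = -2)
K(x, s) = s**2 + x**2 (K(x, s) = x**2 + s**2 = s**2 + x**2)
N(z) = 32 + z (N(z) = -8 + ((z + z) + (40 - z)) = -8 + (2*z + (40 - z)) = -8 + (40 + z) = 32 + z)
Q/N(K(o(-2, -1), -15)) = 46004/(32 + ((-15)**2 + (-2)**2)) = 46004/(32 + (225 + 4)) = 46004/(32 + 229) = 46004/261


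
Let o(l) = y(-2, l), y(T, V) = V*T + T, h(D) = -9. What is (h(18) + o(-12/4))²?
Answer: 25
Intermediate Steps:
y(T, V) = T + T*V (y(T, V) = T*V + T = T + T*V)
o(l) = -2 - 2*l (o(l) = -2*(1 + l) = -2 - 2*l)
(h(18) + o(-12/4))² = (-9 + (-2 - (-24)/4))² = (-9 + (-2 - 2*(-3)))² = (-9 + (-2 + 6))² = (-9 + 4)² = (-5)² = 25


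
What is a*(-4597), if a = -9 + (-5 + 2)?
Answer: 55164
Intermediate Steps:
a = -12 (a = -9 - 3 = -12)
a*(-4597) = -12*(-4597) = 55164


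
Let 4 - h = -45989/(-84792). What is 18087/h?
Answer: 1533632904/293179 ≈ 5231.0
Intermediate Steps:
h = 293179/84792 (h = 4 - (-45989)/(-84792) = 4 - (-45989)*(-1)/84792 = 4 - 1*45989/84792 = 4 - 45989/84792 = 293179/84792 ≈ 3.4576)
18087/h = 18087/(293179/84792) = 18087*(84792/293179) = 1533632904/293179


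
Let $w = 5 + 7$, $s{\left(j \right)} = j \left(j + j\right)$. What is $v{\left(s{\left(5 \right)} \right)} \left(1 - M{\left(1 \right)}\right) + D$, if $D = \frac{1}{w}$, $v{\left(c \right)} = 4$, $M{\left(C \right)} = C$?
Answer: $\frac{1}{12} \approx 0.083333$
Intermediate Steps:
$s{\left(j \right)} = 2 j^{2}$ ($s{\left(j \right)} = j 2 j = 2 j^{2}$)
$w = 12$
$D = \frac{1}{12} \approx 0.083333$
$v{\left(s{\left(5 \right)} \right)} \left(1 - M{\left(1 \right)}\right) + D = 4 \left(1 - 1\right) + \frac{1}{12} = 4 \cdot 0 + \frac{1}{12} = 0 + \frac{1}{12} = \frac{1}{12}$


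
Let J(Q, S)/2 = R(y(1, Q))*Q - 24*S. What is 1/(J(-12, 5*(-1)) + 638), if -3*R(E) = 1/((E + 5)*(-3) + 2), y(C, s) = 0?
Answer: 13/11406 ≈ 0.0011398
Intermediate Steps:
R(E) = -1/(3*(-13 - 3*E)) (R(E) = -1/(3*((E + 5)*(-3) + 2)) = -1/(3*((5 + E)*(-3) + 2)) = -1/(3*((-15 - 3*E) + 2)) = -1/(3*(-13 - 3*E)))
J(Q, S) = -48*S + 2*Q/39 (J(Q, S) = 2*((1/(3*(13 + 3*0)))*Q - 24*S) = 2*((1/(3*(13 + 0)))*Q - 24*S) = 2*(((⅓)/13)*Q - 24*S) = 2*(((⅓)*(1/13))*Q - 24*S) = 2*(Q/39 - 24*S) = 2*(-24*S + Q/39) = -48*S + 2*Q/39)
1/(J(-12, 5*(-1)) + 638) = 1/((-240*(-1) + (2/39)*(-12)) + 638) = 1/((-48*(-5) - 8/13) + 638) = 1/((240 - 8/13) + 638) = 1/(3112/13 + 638) = 1/(11406/13) = 13/11406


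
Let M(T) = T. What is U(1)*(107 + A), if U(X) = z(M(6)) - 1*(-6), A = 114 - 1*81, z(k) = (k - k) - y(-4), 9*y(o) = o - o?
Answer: 840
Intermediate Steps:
y(o) = 0 (y(o) = (o - o)/9 = (⅑)*0 = 0)
z(k) = 0 (z(k) = (k - k) - 1*0 = 0 + 0 = 0)
A = 33 (A = 114 - 81 = 33)
U(X) = 6 (U(X) = 0 - 1*(-6) = 0 + 6 = 6)
U(1)*(107 + A) = 6*(107 + 33) = 6*140 = 840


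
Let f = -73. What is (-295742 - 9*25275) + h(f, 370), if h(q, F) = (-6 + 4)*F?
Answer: -523957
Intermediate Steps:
h(q, F) = -2*F
(-295742 - 9*25275) + h(f, 370) = (-295742 - 9*25275) - 2*370 = (-295742 - 227475) - 740 = -523217 - 740 = -523957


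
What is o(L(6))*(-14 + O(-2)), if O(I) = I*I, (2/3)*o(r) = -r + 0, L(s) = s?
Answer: 90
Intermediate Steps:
o(r) = -3*r/2 (o(r) = 3*(-r + 0)/2 = 3*(-r)/2 = -3*r/2)
O(I) = I²
o(L(6))*(-14 + O(-2)) = (-3/2*6)*(-14 + (-2)²) = -9*(-14 + 4) = -9*(-10) = 90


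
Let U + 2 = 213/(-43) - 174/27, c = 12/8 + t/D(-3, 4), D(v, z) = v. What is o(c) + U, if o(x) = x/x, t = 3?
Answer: -4798/387 ≈ -12.398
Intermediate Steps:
c = ½ (c = 12/8 + 3/(-3) = 12*(⅛) + 3*(-⅓) = 3/2 - 1 = ½ ≈ 0.50000)
U = -5185/387 (U = -2 + (213/(-43) - 174/27) = -2 + (213*(-1/43) - 174*1/27) = -2 + (-213/43 - 58/9) = -2 - 4411/387 = -5185/387 ≈ -13.398)
o(x) = 1
o(c) + U = 1 - 5185/387 = -4798/387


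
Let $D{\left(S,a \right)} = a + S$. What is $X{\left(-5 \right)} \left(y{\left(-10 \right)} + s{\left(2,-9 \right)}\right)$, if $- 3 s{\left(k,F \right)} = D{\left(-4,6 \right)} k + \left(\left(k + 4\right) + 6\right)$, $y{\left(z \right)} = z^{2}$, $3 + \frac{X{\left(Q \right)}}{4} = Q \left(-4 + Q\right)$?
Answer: $15904$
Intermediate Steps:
$X{\left(Q \right)} = -12 + 4 Q \left(-4 + Q\right)$
$D{\left(S,a \right)} = S + a$
$s{\left(k,F \right)} = - \frac{10}{3} - k$ ($s{\left(k,F \right)} = - \frac{\left(-4 + 6\right) k + \left(\left(k + 4\right) + 6\right)}{3} = - \frac{2 k + \left(\left(4 + k\right) + 6\right)}{3} = - \frac{2 k + \left(10 + k\right)}{3} = - \frac{10 + 3 k}{3} = - \frac{10}{3} - k$)
$X{\left(-5 \right)} \left(y{\left(-10 \right)} + s{\left(2,-9 \right)}\right) = \left(-12 - -80 + 4 \left(-5\right)^{2}\right) \left(\left(-10\right)^{2} - \frac{16}{3}\right) = \left(-12 + 80 + 4 \cdot 25\right) \left(100 - \frac{16}{3}\right) = \left(-12 + 80 + 100\right) \left(100 - \frac{16}{3}\right) = 168 \cdot \frac{284}{3} = 15904$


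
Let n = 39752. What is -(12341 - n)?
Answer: 27411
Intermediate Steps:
-(12341 - n) = -(12341 - 1*39752) = -(12341 - 39752) = -1*(-27411) = 27411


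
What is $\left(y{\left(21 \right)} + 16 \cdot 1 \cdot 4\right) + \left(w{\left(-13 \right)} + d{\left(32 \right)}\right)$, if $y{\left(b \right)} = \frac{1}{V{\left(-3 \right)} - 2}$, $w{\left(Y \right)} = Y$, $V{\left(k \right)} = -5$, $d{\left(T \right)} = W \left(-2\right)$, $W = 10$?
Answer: $\frac{216}{7} \approx 30.857$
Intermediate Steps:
$d{\left(T \right)} = -20$ ($d{\left(T \right)} = 10 \left(-2\right) = -20$)
$y{\left(b \right)} = - \frac{1}{7}$ ($y{\left(b \right)} = \frac{1}{-5 - 2} = \frac{1}{-7} = - \frac{1}{7}$)
$\left(y{\left(21 \right)} + 16 \cdot 1 \cdot 4\right) + \left(w{\left(-13 \right)} + d{\left(32 \right)}\right) = \left(- \frac{1}{7} + 16 \cdot 1 \cdot 4\right) - 33 = \left(- \frac{1}{7} + 16 \cdot 4\right) - 33 = \left(- \frac{1}{7} + 64\right) - 33 = \frac{447}{7} - 33 = \frac{216}{7}$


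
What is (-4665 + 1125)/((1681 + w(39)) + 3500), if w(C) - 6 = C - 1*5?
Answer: -3540/5221 ≈ -0.67803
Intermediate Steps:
w(C) = 1 + C (w(C) = 6 + (C - 1*5) = 6 + (C - 5) = 6 + (-5 + C) = 1 + C)
(-4665 + 1125)/((1681 + w(39)) + 3500) = (-4665 + 1125)/((1681 + (1 + 39)) + 3500) = -3540/((1681 + 40) + 3500) = -3540/(1721 + 3500) = -3540/5221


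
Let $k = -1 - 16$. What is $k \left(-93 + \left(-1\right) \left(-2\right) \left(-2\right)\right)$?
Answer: $1649$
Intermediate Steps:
$k = -17$ ($k = -1 - 16 = -17$)
$k \left(-93 + \left(-1\right) \left(-2\right) \left(-2\right)\right) = - 17 \left(-93 + \left(-1\right) \left(-2\right) \left(-2\right)\right) = - 17 \left(-93 + 2 \left(-2\right)\right) = - 17 \left(-93 - 4\right) = \left(-17\right) \left(-97\right) = 1649$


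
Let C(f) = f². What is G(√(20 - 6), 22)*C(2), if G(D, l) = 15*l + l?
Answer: 1408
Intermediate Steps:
G(D, l) = 16*l
G(√(20 - 6), 22)*C(2) = (16*22)*2² = 352*4 = 1408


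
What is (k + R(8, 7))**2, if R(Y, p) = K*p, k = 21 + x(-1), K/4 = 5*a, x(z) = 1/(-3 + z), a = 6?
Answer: 11854249/16 ≈ 7.4089e+5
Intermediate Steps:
K = 120 (K = 4*(5*6) = 4*30 = 120)
k = 83/4 (k = 21 + 1/(-3 - 1) = 21 + 1/(-4) = 21 - 1/4 = 83/4 ≈ 20.750)
R(Y, p) = 120*p
(k + R(8, 7))**2 = (83/4 + 120*7)**2 = (83/4 + 840)**2 = (3443/4)**2 = 11854249/16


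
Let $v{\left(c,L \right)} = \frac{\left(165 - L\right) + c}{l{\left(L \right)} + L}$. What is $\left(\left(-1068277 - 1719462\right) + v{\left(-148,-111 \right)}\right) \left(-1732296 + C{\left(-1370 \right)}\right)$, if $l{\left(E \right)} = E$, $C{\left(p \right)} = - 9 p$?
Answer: $\frac{177408239676946}{37} \approx 4.7948 \cdot 10^{12}$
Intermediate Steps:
$v{\left(c,L \right)} = \frac{165 + c - L}{2 L}$ ($v{\left(c,L \right)} = \frac{\left(165 - L\right) + c}{L + L} = \frac{165 + c - L}{2 L}$)
$\left(\left(-1068277 - 1719462\right) + v{\left(-148,-111 \right)}\right) \left(-1732296 + C{\left(-1370 \right)}\right) = \left(\left(-1068277 - 1719462\right) + \frac{165 - 148 - -111}{2 \left(-111\right)}\right) \left(-1732296 - -12330\right) = \left(-2787739 + \frac{1}{2} \left(- \frac{1}{111}\right) \left(165 - 148 + 111\right)\right) \left(-1732296 + 12330\right) = \left(-2787739 + \frac{1}{2} \left(- \frac{1}{111}\right) 128\right) \left(-1719966\right) = \left(-2787739 - \frac{64}{111}\right) \left(-1719966\right) = \left(- \frac{309439093}{111}\right) \left(-1719966\right) = \frac{177408239676946}{37}$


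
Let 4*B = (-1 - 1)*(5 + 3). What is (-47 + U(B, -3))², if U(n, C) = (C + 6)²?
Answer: 1444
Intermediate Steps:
B = -4 (B = ((-1 - 1)*(5 + 3))/4 = (-2*8)/4 = (¼)*(-16) = -4)
U(n, C) = (6 + C)²
(-47 + U(B, -3))² = (-47 + (6 - 3)²)² = (-47 + 3²)² = (-47 + 9)² = (-38)² = 1444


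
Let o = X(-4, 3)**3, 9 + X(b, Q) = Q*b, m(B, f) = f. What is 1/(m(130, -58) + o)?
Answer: -1/9319 ≈ -0.00010731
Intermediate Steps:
X(b, Q) = -9 + Q*b
o = -9261 (o = (-9 + 3*(-4))**3 = (-9 - 12)**3 = (-21)**3 = -9261)
1/(m(130, -58) + o) = 1/(-58 - 9261) = 1/(-9319) = -1/9319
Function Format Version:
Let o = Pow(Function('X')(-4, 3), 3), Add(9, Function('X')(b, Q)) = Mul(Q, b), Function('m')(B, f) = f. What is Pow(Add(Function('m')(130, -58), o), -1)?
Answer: Rational(-1, 9319) ≈ -0.00010731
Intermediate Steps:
Function('X')(b, Q) = Add(-9, Mul(Q, b))
o = -9261 (o = Pow(Add(-9, Mul(3, -4)), 3) = Pow(Add(-9, -12), 3) = Pow(-21, 3) = -9261)
Pow(Add(Function('m')(130, -58), o), -1) = Pow(Add(-58, -9261), -1) = Pow(-9319, -1) = Rational(-1, 9319)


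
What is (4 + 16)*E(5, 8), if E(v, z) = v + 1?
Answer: 120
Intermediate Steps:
E(v, z) = 1 + v
(4 + 16)*E(5, 8) = (4 + 16)*(1 + 5) = 20*6 = 120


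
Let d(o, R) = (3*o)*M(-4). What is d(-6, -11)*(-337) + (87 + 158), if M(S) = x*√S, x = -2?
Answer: 245 - 24264*I ≈ 245.0 - 24264.0*I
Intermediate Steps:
M(S) = -2*√S
d(o, R) = -12*I*o (d(o, R) = (3*o)*(-4*I) = -12*I*o)
d(-6, -11)*(-337) + (87 + 158) = -12*I*(-6)*(-337) + (87 + 158) = (72*I)*(-337) + 245 = -24264*I + 245 = 245 - 24264*I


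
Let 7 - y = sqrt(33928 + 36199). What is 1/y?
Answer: -7/70078 - sqrt(70127)/70078 ≈ -0.0038787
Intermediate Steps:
y = 7 - sqrt(70127) (y = 7 - sqrt(33928 + 36199) = 7 - sqrt(70127) ≈ -257.81)
1/y = 1/(7 - sqrt(70127))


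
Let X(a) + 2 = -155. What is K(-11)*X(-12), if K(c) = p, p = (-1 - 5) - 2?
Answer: 1256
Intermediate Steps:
X(a) = -157 (X(a) = -2 - 155 = -157)
p = -8 (p = -6 - 2 = -8)
K(c) = -8
K(-11)*X(-12) = -8*(-157) = 1256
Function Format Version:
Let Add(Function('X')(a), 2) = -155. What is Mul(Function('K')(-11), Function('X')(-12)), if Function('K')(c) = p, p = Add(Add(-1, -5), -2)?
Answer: 1256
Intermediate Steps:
Function('X')(a) = -157 (Function('X')(a) = Add(-2, -155) = -157)
p = -8 (p = Add(-6, -2) = -8)
Function('K')(c) = -8
Mul(Function('K')(-11), Function('X')(-12)) = Mul(-8, -157) = 1256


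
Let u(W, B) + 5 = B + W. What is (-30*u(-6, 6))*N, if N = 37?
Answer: 5550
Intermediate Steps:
u(W, B) = -5 + B + W (u(W, B) = -5 + (B + W) = -5 + B + W)
(-30*u(-6, 6))*N = -30*(-5 + 6 - 6)*37 = -30*(-5)*37 = 150*37 = 5550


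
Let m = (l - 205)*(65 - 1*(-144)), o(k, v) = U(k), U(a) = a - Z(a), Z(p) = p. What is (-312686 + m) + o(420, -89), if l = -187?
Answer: -394614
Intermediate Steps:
U(a) = 0 (U(a) = a - a = 0)
o(k, v) = 0
m = -81928 (m = (-187 - 205)*(65 - 1*(-144)) = -392*(65 + 144) = -392*209 = -81928)
(-312686 + m) + o(420, -89) = (-312686 - 81928) + 0 = -394614 + 0 = -394614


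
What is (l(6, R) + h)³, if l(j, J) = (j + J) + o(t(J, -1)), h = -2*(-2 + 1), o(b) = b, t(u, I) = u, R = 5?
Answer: 5832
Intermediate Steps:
h = 2 (h = -2*(-1) = 2)
l(j, J) = j + 2*J (l(j, J) = (j + J) + J = (J + j) + J = j + 2*J)
(l(6, R) + h)³ = ((6 + 2*5) + 2)³ = ((6 + 10) + 2)³ = (16 + 2)³ = 18³ = 5832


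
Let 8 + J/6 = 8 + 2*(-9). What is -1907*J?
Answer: 205956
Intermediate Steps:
J = -108 (J = -48 + 6*(8 + 2*(-9)) = -48 + 6*(8 - 18) = -48 + 6*(-10) = -48 - 60 = -108)
-1907*J = -1907*(-108) = 205956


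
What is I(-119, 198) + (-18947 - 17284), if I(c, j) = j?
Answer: -36033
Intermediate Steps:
I(-119, 198) + (-18947 - 17284) = 198 + (-18947 - 17284) = 198 - 36231 = -36033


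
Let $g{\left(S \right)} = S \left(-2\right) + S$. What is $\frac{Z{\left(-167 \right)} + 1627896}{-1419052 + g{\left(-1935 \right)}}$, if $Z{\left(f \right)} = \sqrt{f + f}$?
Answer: $- \frac{1627896}{1417117} - \frac{i \sqrt{334}}{1417117} \approx -1.1487 - 1.2896 \cdot 10^{-5} i$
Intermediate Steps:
$Z{\left(f \right)} = \sqrt{2} \sqrt{f}$ ($Z{\left(f \right)} = \sqrt{2 f} = \sqrt{2} \sqrt{f}$)
$g{\left(S \right)} = - S$ ($g{\left(S \right)} = - 2 S + S = - S$)
$\frac{Z{\left(-167 \right)} + 1627896}{-1419052 + g{\left(-1935 \right)}} = \frac{\sqrt{2} \sqrt{-167} + 1627896}{-1419052 - -1935} = \frac{\sqrt{2} i \sqrt{167} + 1627896}{-1419052 + 1935} = \frac{i \sqrt{334} + 1627896}{-1417117} = \left(1627896 + i \sqrt{334}\right) \left(- \frac{1}{1417117}\right) = - \frac{1627896}{1417117} - \frac{i \sqrt{334}}{1417117}$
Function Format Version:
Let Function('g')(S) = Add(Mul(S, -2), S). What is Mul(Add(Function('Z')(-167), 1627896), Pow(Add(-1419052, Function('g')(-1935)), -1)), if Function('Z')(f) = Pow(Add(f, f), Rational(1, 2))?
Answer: Add(Rational(-1627896, 1417117), Mul(Rational(-1, 1417117), I, Pow(334, Rational(1, 2)))) ≈ Add(-1.1487, Mul(-1.2896e-5, I))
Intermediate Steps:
Function('Z')(f) = Mul(Pow(2, Rational(1, 2)), Pow(f, Rational(1, 2))) (Function('Z')(f) = Pow(Mul(2, f), Rational(1, 2)) = Mul(Pow(2, Rational(1, 2)), Pow(f, Rational(1, 2))))
Function('g')(S) = Mul(-1, S) (Function('g')(S) = Add(Mul(-2, S), S) = Mul(-1, S))
Mul(Add(Function('Z')(-167), 1627896), Pow(Add(-1419052, Function('g')(-1935)), -1)) = Mul(Add(Mul(Pow(2, Rational(1, 2)), Pow(-167, Rational(1, 2))), 1627896), Pow(Add(-1419052, Mul(-1, -1935)), -1)) = Mul(Add(Mul(Pow(2, Rational(1, 2)), Mul(I, Pow(167, Rational(1, 2)))), 1627896), Pow(Add(-1419052, 1935), -1)) = Mul(Add(Mul(I, Pow(334, Rational(1, 2))), 1627896), Pow(-1417117, -1)) = Mul(Add(1627896, Mul(I, Pow(334, Rational(1, 2)))), Rational(-1, 1417117)) = Add(Rational(-1627896, 1417117), Mul(Rational(-1, 1417117), I, Pow(334, Rational(1, 2))))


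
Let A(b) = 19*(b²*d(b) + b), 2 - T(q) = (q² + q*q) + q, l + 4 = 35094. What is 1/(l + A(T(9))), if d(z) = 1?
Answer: 1/574538 ≈ 1.7405e-6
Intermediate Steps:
l = 35090 (l = -4 + 35094 = 35090)
T(q) = 2 - q - 2*q² (T(q) = 2 - ((q² + q*q) + q) = 2 - ((q² + q²) + q) = 2 - (2*q² + q) = 2 - (q + 2*q²) = 2 + (-q - 2*q²) = 2 - q - 2*q²)
A(b) = 19*b + 19*b² (A(b) = 19*(b²*1 + b) = 19*(b² + b) = 19*(b + b²) = 19*b + 19*b²)
1/(l + A(T(9))) = 1/(35090 + 19*(2 - 1*9 - 2*9²)*(1 + (2 - 1*9 - 2*9²))) = 1/(35090 + 19*(2 - 9 - 2*81)*(1 + (2 - 9 - 2*81))) = 1/(35090 + 19*(2 - 9 - 162)*(1 + (2 - 9 - 162))) = 1/(35090 + 19*(-169)*(1 - 169)) = 1/(35090 + 19*(-169)*(-168)) = 1/(35090 + 539448) = 1/574538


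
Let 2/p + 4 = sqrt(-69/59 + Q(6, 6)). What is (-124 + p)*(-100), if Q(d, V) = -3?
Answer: 200*(249*sqrt(59) - 62*I*sqrt(246))/(4*sqrt(59) - I*sqrt(246)) ≈ 12440.0 + 20.248*I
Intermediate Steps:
p = 2/(-4 + I*sqrt(14514)/59) (p = 2/(-4 + sqrt(-69/59 - 3)) = 2/(-4 + sqrt(-246/59)) = 2/(-4 + I*sqrt(14514)/59) ≈ -0.39664 - 0.20248*I)
(-124 + p)*(-100) = (-124 - 2*sqrt(59)/(4*sqrt(59) - I*sqrt(246)))*(-100) = 12400 + 200*sqrt(59)/(4*sqrt(59) - I*sqrt(246))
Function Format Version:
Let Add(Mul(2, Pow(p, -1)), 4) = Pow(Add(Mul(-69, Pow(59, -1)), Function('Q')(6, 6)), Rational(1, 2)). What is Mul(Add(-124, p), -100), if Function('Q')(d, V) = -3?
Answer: Mul(200, Pow(Add(Mul(4, Pow(59, Rational(1, 2))), Mul(-1, I, Pow(246, Rational(1, 2)))), -1), Add(Mul(249, Pow(59, Rational(1, 2))), Mul(-62, I, Pow(246, Rational(1, 2))))) ≈ Add(12440., Mul(20.248, I))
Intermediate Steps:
p = Mul(2, Pow(Add(-4, Mul(Rational(1, 59), I, Pow(14514, Rational(1, 2)))), -1)) (p = Mul(2, Pow(Add(-4, Pow(Add(Mul(-69, Pow(59, -1)), -3), Rational(1, 2))), -1)) = Mul(2, Pow(Add(-4, Pow(Add(Mul(-69, Rational(1, 59)), -3), Rational(1, 2))), -1)) = Mul(2, Pow(Add(-4, Pow(Add(Rational(-69, 59), -3), Rational(1, 2))), -1)) = Mul(2, Pow(Add(-4, Pow(Rational(-246, 59), Rational(1, 2))), -1)) = Mul(2, Pow(Add(-4, Mul(Rational(1, 59), I, Pow(14514, Rational(1, 2)))), -1)) ≈ Add(-0.39664, Mul(-0.20248, I)))
Mul(Add(-124, p), -100) = Mul(Add(-124, Mul(-2, Pow(59, Rational(1, 2)), Pow(Add(Mul(4, Pow(59, Rational(1, 2))), Mul(-1, I, Pow(246, Rational(1, 2)))), -1))), -100) = Add(12400, Mul(200, Pow(59, Rational(1, 2)), Pow(Add(Mul(4, Pow(59, Rational(1, 2))), Mul(-1, I, Pow(246, Rational(1, 2)))), -1)))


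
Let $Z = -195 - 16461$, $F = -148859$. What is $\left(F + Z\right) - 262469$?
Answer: $-427984$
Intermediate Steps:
$Z = -16656$ ($Z = -195 - 16461 = -16656$)
$\left(F + Z\right) - 262469 = \left(-148859 - 16656\right) - 262469 = -165515 - 262469 = -427984$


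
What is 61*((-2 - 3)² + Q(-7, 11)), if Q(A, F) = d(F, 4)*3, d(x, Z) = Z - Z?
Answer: 1525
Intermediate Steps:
d(x, Z) = 0
Q(A, F) = 0 (Q(A, F) = 0*3 = 0)
61*((-2 - 3)² + Q(-7, 11)) = 61*((-2 - 3)² + 0) = 61*((-5)² + 0) = 61*(25 + 0) = 61*25 = 1525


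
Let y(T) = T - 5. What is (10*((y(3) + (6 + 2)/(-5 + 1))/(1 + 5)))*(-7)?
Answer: 140/3 ≈ 46.667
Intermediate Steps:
y(T) = -5 + T
(10*((y(3) + (6 + 2)/(-5 + 1))/(1 + 5)))*(-7) = (10*(((-5 + 3) + (6 + 2)/(-5 + 1))/(1 + 5)))*(-7) = (10*((-2 + 8/(-4))/6))*(-7) = (10*((-2 + 8*(-¼))*(⅙)))*(-7) = (10*((-2 - 2)*(⅙)))*(-7) = (10*(-4*⅙))*(-7) = (10*(-⅔))*(-7) = -20/3*(-7) = 140/3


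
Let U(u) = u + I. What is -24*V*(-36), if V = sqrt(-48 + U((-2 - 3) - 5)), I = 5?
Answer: 864*I*sqrt(53) ≈ 6290.0*I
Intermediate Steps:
U(u) = 5 + u (U(u) = u + 5 = 5 + u)
V = I*sqrt(53) (V = sqrt(-48 + (5 + ((-2 - 3) - 5))) = sqrt(-48 + (5 + (-5 - 5))) = sqrt(-48 + (5 - 10)) = sqrt(-48 - 5) = sqrt(-53) = I*sqrt(53) ≈ 7.2801*I)
-24*V*(-36) = -24*I*sqrt(53)*(-36) = 864*I*sqrt(53)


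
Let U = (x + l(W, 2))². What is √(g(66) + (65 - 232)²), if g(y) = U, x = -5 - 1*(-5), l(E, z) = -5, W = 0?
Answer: √27914 ≈ 167.07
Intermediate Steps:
x = 0 (x = -5 + 5 = 0)
U = 25 (U = (0 - 5)² = (-5)² = 25)
g(y) = 25
√(g(66) + (65 - 232)²) = √(25 + (65 - 232)²) = √(25 + (-167)²) = √(25 + 27889) = √27914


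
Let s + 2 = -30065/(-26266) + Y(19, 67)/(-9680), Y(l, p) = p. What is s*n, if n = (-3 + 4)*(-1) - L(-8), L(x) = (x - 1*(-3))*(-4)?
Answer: 2302024011/127127440 ≈ 18.108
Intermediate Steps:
L(x) = -12 - 4*x (L(x) = (x + 3)*(-4) = (3 + x)*(-4) = -12 - 4*x)
n = -21 (n = (-3 + 4)*(-1) - (-12 - 4*(-8)) = 1*(-1) - (-12 + 32) = -1 - 1*20 = -1 - 20 = -21)
s = -109620191/127127440 (s = -2 + (-30065/(-26266) + 67/(-9680)) = -2 + (-30065*(-1/26266) + 67*(-1/9680)) = -2 + (30065/26266 - 67/9680) = -2 + 144634689/127127440 = -109620191/127127440 ≈ -0.86229)
s*n = -109620191/127127440*(-21) = 2302024011/127127440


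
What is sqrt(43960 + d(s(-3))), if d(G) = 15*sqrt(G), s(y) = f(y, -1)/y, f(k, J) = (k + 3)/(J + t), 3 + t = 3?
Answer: 2*sqrt(10990) ≈ 209.67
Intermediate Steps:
t = 0 (t = -3 + 3 = 0)
f(k, J) = (3 + k)/J (f(k, J) = (k + 3)/(J + 0) = (3 + k)/J)
s(y) = (-3 - y)/y (s(y) = ((3 + y)/(-1))/y = (-(3 + y))/y = (-3 - y)/y)
sqrt(43960 + d(s(-3))) = sqrt(43960 + 15*sqrt((-3 - 1*(-3))/(-3))) = sqrt(43960 + 15*sqrt(-(-3 + 3)/3)) = sqrt(43960 + 15*sqrt(-1/3*0)) = sqrt(43960 + 15*sqrt(0)) = sqrt(43960 + 15*0) = sqrt(43960 + 0) = sqrt(43960) = 2*sqrt(10990)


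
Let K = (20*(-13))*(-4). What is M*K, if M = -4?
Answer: -4160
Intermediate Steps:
K = 1040 (K = -260*(-4) = 1040)
M*K = -4*1040 = -4160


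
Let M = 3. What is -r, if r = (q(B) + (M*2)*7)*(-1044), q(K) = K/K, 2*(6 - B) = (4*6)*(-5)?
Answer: 44892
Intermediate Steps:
B = 66 (B = 6 - 4*6*(-5)/2 = 6 - 12*(-5) = 6 - 1/2*(-120) = 6 + 60 = 66)
q(K) = 1
r = -44892 (r = (1 + (3*2)*7)*(-1044) = (1 + 6*7)*(-1044) = (1 + 42)*(-1044) = 43*(-1044) = -44892)
-r = -1*(-44892) = 44892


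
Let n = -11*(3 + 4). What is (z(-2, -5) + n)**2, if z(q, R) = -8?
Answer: 7225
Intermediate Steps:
n = -77 (n = -11*7 = -77)
(z(-2, -5) + n)**2 = (-8 - 77)**2 = (-85)**2 = 7225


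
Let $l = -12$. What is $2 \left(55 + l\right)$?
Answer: $86$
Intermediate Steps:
$2 \left(55 + l\right) = 2 \left(55 - 12\right) = 2 \cdot 43 = 86$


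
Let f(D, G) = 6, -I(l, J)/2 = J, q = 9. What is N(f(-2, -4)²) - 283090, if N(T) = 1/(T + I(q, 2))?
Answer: -9058879/32 ≈ -2.8309e+5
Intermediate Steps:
I(l, J) = -2*J
N(T) = 1/(-4 + T) (N(T) = 1/(T - 2*2) = 1/(T - 4) = 1/(-4 + T))
N(f(-2, -4)²) - 283090 = 1/(-4 + 6²) - 283090 = 1/(-4 + 36) - 283090 = 1/32 - 283090 = -9058879/32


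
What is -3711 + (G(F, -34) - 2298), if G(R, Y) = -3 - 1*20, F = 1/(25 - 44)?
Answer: -6032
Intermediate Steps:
F = -1/19 (F = 1/(-19) = -1/19 ≈ -0.052632)
G(R, Y) = -23 (G(R, Y) = -3 - 20 = -23)
-3711 + (G(F, -34) - 2298) = -3711 + (-23 - 2298) = -3711 - 2321 = -6032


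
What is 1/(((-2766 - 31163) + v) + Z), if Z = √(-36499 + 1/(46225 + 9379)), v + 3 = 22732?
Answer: -124552960/1395399050079 - 2*I*√28211945980895/6976995250395 ≈ -8.926e-5 - 1.5226e-6*I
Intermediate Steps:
v = 22729 (v = -3 + 22732 = 22729)
Z = I*√28211945980895/27802 (Z = √(-36499 + 1/55604) = √(-2029490395/55604) = I*√28211945980895/27802 ≈ 191.05*I)
1/(((-2766 - 31163) + v) + Z) = 1/(((-2766 - 31163) + 22729) + I*√28211945980895/27802) = 1/((-33929 + 22729) + I*√28211945980895/27802) = 1/(-11200 + I*√28211945980895/27802)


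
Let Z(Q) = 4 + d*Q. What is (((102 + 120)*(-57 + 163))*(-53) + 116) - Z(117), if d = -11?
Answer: -1245797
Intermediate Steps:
Z(Q) = 4 - 11*Q
(((102 + 120)*(-57 + 163))*(-53) + 116) - Z(117) = (((102 + 120)*(-57 + 163))*(-53) + 116) - (4 - 11*117) = ((222*106)*(-53) + 116) - (4 - 1287) = (23532*(-53) + 116) - 1*(-1283) = (-1247196 + 116) + 1283 = -1247080 + 1283 = -1245797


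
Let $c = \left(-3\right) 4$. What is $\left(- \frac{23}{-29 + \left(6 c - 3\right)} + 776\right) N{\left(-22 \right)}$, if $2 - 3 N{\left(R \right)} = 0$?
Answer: $\frac{26909}{52} \approx 517.48$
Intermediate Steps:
$c = -12$
$N{\left(R \right)} = \frac{2}{3}$ ($N{\left(R \right)} = \frac{2}{3} - 0 = \frac{2}{3} + 0 = \frac{2}{3}$)
$\left(- \frac{23}{-29 + \left(6 c - 3\right)} + 776\right) N{\left(-22 \right)} = \left(- \frac{23}{-29 + \left(6 \left(-12\right) - 3\right)} + 776\right) \frac{2}{3} = \left(- \frac{23}{-29 - 75} + 776\right) \frac{2}{3} = \left(- \frac{23}{-104} + 776\right) \frac{2}{3} = \left(\left(-23\right) \left(- \frac{1}{104}\right) + 776\right) \frac{2}{3} = \left(\frac{23}{104} + 776\right) \frac{2}{3} = \frac{80727}{104} \cdot \frac{2}{3} = \frac{26909}{52}$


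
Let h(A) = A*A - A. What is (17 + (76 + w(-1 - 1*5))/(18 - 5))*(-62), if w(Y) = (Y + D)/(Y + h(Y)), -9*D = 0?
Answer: -4247/3 ≈ -1415.7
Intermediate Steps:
D = 0 (D = -⅑*0 = 0)
h(A) = A² - A
w(Y) = Y/(Y + Y*(-1 + Y)) (w(Y) = (Y + 0)/(Y + Y*(-1 + Y)) = Y/(Y + Y*(-1 + Y)))
(17 + (76 + w(-1 - 1*5))/(18 - 5))*(-62) = (17 + (76 + 1/(-1 - 1*5))/(18 - 5))*(-62) = (17 + (76 + 1/(-1 - 5))/13)*(-62) = (17 + (76 + 1/(-6))*(1/13))*(-62) = (17 + (76 - ⅙)*(1/13))*(-62) = (17 + (455/6)*(1/13))*(-62) = (17 + 35/6)*(-62) = (137/6)*(-62) = -4247/3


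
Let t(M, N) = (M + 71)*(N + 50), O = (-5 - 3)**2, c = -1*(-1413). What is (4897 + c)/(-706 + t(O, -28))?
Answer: 3155/1132 ≈ 2.7871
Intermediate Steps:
c = 1413
O = 64 (O = (-8)**2 = 64)
t(M, N) = (50 + N)*(71 + M) (t(M, N) = (71 + M)*(50 + N) = (50 + N)*(71 + M))
(4897 + c)/(-706 + t(O, -28)) = (4897 + 1413)/(-706 + (3550 + 50*64 + 71*(-28) + 64*(-28))) = 6310/(-706 + (3550 + 3200 - 1988 - 1792)) = 6310/(-706 + 2970) = 6310/2264 = 6310*(1/2264) = 3155/1132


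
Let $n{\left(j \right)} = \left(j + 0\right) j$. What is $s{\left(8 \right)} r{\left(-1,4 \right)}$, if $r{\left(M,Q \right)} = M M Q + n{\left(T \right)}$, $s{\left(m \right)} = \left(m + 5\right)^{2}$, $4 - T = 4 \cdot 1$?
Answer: $676$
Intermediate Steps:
$T = 0$ ($T = 4 - 4 \cdot 1 = 4 - 4 = 0$)
$n{\left(j \right)} = j^{2}$ ($n{\left(j \right)} = j j = j^{2}$)
$s{\left(m \right)} = \left(5 + m\right)^{2}$
$r{\left(M,Q \right)} = Q M^{2}$ ($r{\left(M,Q \right)} = M M Q + 0^{2} = M^{2} Q + 0 = Q M^{2} + 0 = Q M^{2}$)
$s{\left(8 \right)} r{\left(-1,4 \right)} = \left(5 + 8\right)^{2} \cdot 4 \left(-1\right)^{2} = 13^{2} \cdot 4 \cdot 1 = 169 \cdot 4 = 676$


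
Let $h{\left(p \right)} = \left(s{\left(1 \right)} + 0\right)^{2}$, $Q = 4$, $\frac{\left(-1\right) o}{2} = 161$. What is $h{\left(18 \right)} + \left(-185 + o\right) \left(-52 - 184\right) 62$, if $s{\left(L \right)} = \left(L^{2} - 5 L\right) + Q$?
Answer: $7418424$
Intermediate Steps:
$o = -322$ ($o = \left(-2\right) 161 = -322$)
$s{\left(L \right)} = 4 + L^{2} - 5 L$ ($s{\left(L \right)} = \left(L^{2} - 5 L\right) + 4 = 4 + L^{2} - 5 L$)
$h{\left(p \right)} = 0$ ($h{\left(p \right)} = \left(\left(4 + 1^{2} - 5\right) + 0\right)^{2} = \left(\left(4 + 1 - 5\right) + 0\right)^{2} = \left(0 + 0\right)^{2} = 0^{2} = 0$)
$h{\left(18 \right)} + \left(-185 + o\right) \left(-52 - 184\right) 62 = 0 + \left(-185 - 322\right) \left(-52 - 184\right) 62 = 0 + \left(-507\right) \left(-236\right) 62 = 0 + 119652 \cdot 62 = 0 + 7418424 = 7418424$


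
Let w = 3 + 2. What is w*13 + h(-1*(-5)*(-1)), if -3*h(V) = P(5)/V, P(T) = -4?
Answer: 971/15 ≈ 64.733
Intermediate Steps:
w = 5
h(V) = 4/(3*V) (h(V) = -(-4)/(3*V) = 4/(3*V))
w*13 + h(-1*(-5)*(-1)) = 5*13 + 4/(3*((-1*(-5)*(-1)))) = 65 + 4/(3*((5*(-1)))) = 65 + (4/3)/(-5) = 65 + (4/3)*(-⅕) = 65 - 4/15 = 971/15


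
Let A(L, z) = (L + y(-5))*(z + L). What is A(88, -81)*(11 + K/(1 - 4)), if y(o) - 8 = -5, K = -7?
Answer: 25480/3 ≈ 8493.3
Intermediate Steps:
y(o) = 3 (y(o) = 8 - 5 = 3)
A(L, z) = (3 + L)*(L + z) (A(L, z) = (L + 3)*(z + L) = (3 + L)*(L + z))
A(88, -81)*(11 + K/(1 - 4)) = (88**2 + 3*88 + 3*(-81) + 88*(-81))*(11 - 7/(1 - 4)) = (7744 + 264 - 243 - 7128)*(11 - 7/(-3)) = 637*(11 - 7*(-1/3)) = 637*(11 + 7/3) = 637*(40/3) = 25480/3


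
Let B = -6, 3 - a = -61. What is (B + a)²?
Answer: 3364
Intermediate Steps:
a = 64 (a = 3 - 1*(-61) = 3 + 61 = 64)
(B + a)² = (-6 + 64)² = 58² = 3364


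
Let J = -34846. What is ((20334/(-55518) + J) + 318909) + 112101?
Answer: 3665702103/9253 ≈ 3.9616e+5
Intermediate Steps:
((20334/(-55518) + J) + 318909) + 112101 = ((20334/(-55518) - 34846) + 318909) + 112101 = ((20334*(-1/55518) - 34846) + 318909) + 112101 = ((-3389/9253 - 34846) + 318909) + 112101 = (-322433427/9253 + 318909) + 112101 = 2628431550/9253 + 112101 = 3665702103/9253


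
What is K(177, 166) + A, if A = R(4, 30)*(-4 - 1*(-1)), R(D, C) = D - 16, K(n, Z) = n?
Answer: 213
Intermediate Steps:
R(D, C) = -16 + D
A = 36 (A = (-16 + 4)*(-4 - 1*(-1)) = -12*(-4 + 1) = -12*(-3) = 36)
K(177, 166) + A = 177 + 36 = 213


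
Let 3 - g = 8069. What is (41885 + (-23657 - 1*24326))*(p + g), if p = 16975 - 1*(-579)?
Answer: -57857824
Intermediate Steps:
g = -8066 (g = 3 - 1*8069 = 3 - 8069 = -8066)
p = 17554 (p = 16975 + 579 = 17554)
(41885 + (-23657 - 1*24326))*(p + g) = (41885 + (-23657 - 1*24326))*(17554 - 8066) = (41885 + (-23657 - 24326))*9488 = (41885 - 47983)*9488 = -6098*9488 = -57857824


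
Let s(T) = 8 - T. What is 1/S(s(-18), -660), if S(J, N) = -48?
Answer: -1/48 ≈ -0.020833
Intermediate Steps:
1/S(s(-18), -660) = 1/(-48) = -1/48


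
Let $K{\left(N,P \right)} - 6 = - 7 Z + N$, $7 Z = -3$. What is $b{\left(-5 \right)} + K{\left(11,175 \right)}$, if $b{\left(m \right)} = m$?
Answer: $15$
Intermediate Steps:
$Z = - \frac{3}{7}$ ($Z = \frac{1}{7} \left(-3\right) = - \frac{3}{7} \approx -0.42857$)
$K{\left(N,P \right)} = 9 + N$ ($K{\left(N,P \right)} = 6 + \left(\left(-7\right) \left(- \frac{3}{7}\right) + N\right) = 6 + \left(3 + N\right) = 9 + N$)
$b{\left(-5 \right)} + K{\left(11,175 \right)} = -5 + \left(9 + 11\right) = -5 + 20 = 15$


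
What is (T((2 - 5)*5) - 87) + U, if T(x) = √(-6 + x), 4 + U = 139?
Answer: 48 + I*√21 ≈ 48.0 + 4.5826*I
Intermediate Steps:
U = 135 (U = -4 + 139 = 135)
(T((2 - 5)*5) - 87) + U = (√(-6 + (2 - 5)*5) - 87) + 135 = (√(-6 - 3*5) - 87) + 135 = (√(-6 - 15) - 87) + 135 = (√(-21) - 87) + 135 = (I*√21 - 87) + 135 = (-87 + I*√21) + 135 = 48 + I*√21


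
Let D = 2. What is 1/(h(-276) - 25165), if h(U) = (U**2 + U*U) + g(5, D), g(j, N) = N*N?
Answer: 1/127191 ≈ 7.8622e-6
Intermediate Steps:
g(j, N) = N**2
h(U) = 4 + 2*U**2 (h(U) = (U**2 + U*U) + 2**2 = (U**2 + U**2) + 4 = 2*U**2 + 4 = 4 + 2*U**2)
1/(h(-276) - 25165) = 1/((4 + 2*(-276)**2) - 25165) = 1/((4 + 2*76176) - 25165) = 1/((4 + 152352) - 25165) = 1/(152356 - 25165) = 1/127191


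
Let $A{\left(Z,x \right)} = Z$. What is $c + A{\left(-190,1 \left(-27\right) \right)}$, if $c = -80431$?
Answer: $-80621$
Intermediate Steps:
$c + A{\left(-190,1 \left(-27\right) \right)} = -80431 - 190 = -80621$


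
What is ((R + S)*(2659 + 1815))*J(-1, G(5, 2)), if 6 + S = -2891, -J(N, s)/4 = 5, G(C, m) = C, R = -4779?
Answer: 686848480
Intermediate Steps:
J(N, s) = -20 (J(N, s) = -4*5 = -20)
S = -2897 (S = -6 - 2891 = -2897)
((R + S)*(2659 + 1815))*J(-1, G(5, 2)) = ((-4779 - 2897)*(2659 + 1815))*(-20) = -7676*4474*(-20) = -34342424*(-20) = 686848480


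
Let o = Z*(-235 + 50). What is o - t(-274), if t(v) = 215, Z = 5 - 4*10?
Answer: 6260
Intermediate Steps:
Z = -35 (Z = 5 - 40 = -35)
o = 6475 (o = -35*(-235 + 50) = -35*(-185) = 6475)
o - t(-274) = 6475 - 1*215 = 6475 - 215 = 6260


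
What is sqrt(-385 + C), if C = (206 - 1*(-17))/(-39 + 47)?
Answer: I*sqrt(5714)/4 ≈ 18.898*I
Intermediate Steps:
C = 223/8 (C = (206 + 17)/8 = 223*(1/8) = 223/8 ≈ 27.875)
sqrt(-385 + C) = sqrt(-385 + 223/8) = sqrt(-2857/8) = I*sqrt(5714)/4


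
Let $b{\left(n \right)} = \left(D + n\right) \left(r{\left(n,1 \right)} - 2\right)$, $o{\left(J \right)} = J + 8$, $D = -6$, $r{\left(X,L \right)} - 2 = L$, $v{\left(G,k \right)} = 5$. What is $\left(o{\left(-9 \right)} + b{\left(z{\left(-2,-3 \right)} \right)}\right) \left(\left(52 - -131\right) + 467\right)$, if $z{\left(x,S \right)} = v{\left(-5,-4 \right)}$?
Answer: $-1300$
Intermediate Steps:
$z{\left(x,S \right)} = 5$
$r{\left(X,L \right)} = 2 + L$
$o{\left(J \right)} = 8 + J$
$b{\left(n \right)} = -6 + n$ ($b{\left(n \right)} = \left(-6 + n\right) \left(\left(2 + 1\right) - 2\right) = \left(-6 + n\right) \left(3 - 2\right) = \left(-6 + n\right) 1 = -6 + n$)
$\left(o{\left(-9 \right)} + b{\left(z{\left(-2,-3 \right)} \right)}\right) \left(\left(52 - -131\right) + 467\right) = \left(\left(8 - 9\right) + \left(-6 + 5\right)\right) \left(\left(52 - -131\right) + 467\right) = \left(-1 - 1\right) \left(\left(52 + 131\right) + 467\right) = - 2 \left(183 + 467\right) = \left(-2\right) 650 = -1300$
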